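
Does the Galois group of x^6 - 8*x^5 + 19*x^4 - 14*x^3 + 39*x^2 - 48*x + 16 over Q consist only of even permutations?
Yes

The polynomial is irreducible of degree 6 over Q. Its discriminant is 90962560000 = 301600^2, a perfect square. A Galois group lies in the alternating group exactly when the discriminant is a square in Q, so the Galois group ((C_3 x C_3) : C_4) is contained in A_6.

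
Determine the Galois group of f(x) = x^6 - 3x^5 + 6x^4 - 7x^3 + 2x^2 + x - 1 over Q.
The polynomial f is an irreducible sextic over Q, so G = Gal(f/Q) is one of the 16 transitive subgroups 6T1, ..., 6T16 of S_6. The discriminant of f is 810448, which is not a perfect square, so G is not contained in A_6. The transitive groups of degree 6 not contained in A_6 are: C_6 (6T1, order 6), S_3 (6T2, order 6), D_6 (6T3, order 12), C_3 x S_3 (6T5, order 18), A_4 x C_2 (6T6, order 24), S_4 (6T8, order 24), S_3 x S_3 (6T9, order 36), S_4 x C_2 (6T11, order 48), (S_3 x S_3) : C_2 (6T13, order 72), PGL(2,5) (6T14, order 120), S_6 (6T16, order 720). By Dedekind's theorem, for a prime p not dividing disc(f) the degrees of the irreducible factors of f mod p form the cycle type of an element of G. Factoring f modulo the 22 such primes p <= 89 (skipping 2, 37, which divide the discriminant), each new pattern first appears at: mod 3: f = (x^3 + x^2 + x + 2)(x^3 + 2x^2 + 1), pattern 3+3; mod 5: f = (x^2 + 3)(x^2 + 3x + 4)(x^2 + 4x + 2), pattern 2+2+2; mod 17: f = (x + 1)(x + 15)(x^4 + 15x^3 + 6x^2 + 12x + 9), pattern 4+1+1; mod 67: f = (x + 4)(x + 62)(x^2 + 66x + 40)(x^2 + 66x + 50), pattern 2+2+1+1. No other pattern occurs in this range, so the set of observed cycle types is {3+3, 2+2+2, 4+1+1, 2+2+1+1}. The candidates containing elements of all these cycle types are S_4 (6T8) of order 24, S_4 x C_2 (6T11) of order 48, PGL(2,5) (6T14) of order 120, S_6 (6T16) of order 720; the others are excluded. The observed types are precisely the cycle types that occur in S_4 (6T8) (apart from the identity). Each of the other remaining candidates has further cycle types, and by the Chebotarev density theorem the matching factorization patterns would occur for a proportion of primes equal to their share of the group: S_4 x C_2 (6T11) additionally contains elements of type 6, 4+2, 2+1+1+1+1 (17 of its 48 elements, about 35% of primes); PGL(2,5) (6T14) additionally contains elements of type 6, 5+1 (44 of its 120 elements, about 37% of primes); S_6 (6T16) additionally contains elements of type 6, 5+1, 4+2, 3+2+1, 3+1+1+1, 2+1+1+1+1 (529 of its 720 elements, about 73% of primes). None of the 22 primes tested shows any such pattern (for each of these groups the chance of that is below 10^-4), which rules them out. Hence G = S_4 (6T8), of order 24.

S_4, S_4(6c), the S_4-action on 6 points not in A_6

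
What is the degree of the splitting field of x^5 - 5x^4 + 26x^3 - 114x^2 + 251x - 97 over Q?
The degree of the splitting field over Q equals the order of the Galois group, so first determine the group. The polynomial f is an irreducible quintic over Q, so G = Gal(f/Q) is a transitive subgroup of S_5: one of C_5 (5T1, order 5), D_5 (5T2, order 10), F_20 (5T3, order 20), A_5 (5T4, order 60) or S_5 (5T5, order 120). The discriminant of f is 14481115570000, which is not a perfect square, so G is not contained in A_5. The transitive groups of degree 5 not contained in A_5 are: F_20 (5T3, order 20), S_5 (5T5, order 120). By Dedekind's theorem, for a prime p not dividing disc(f) the degrees of the irreducible factors of f mod p form the cycle type of an element of G. Factoring f modulo the 4 such primes p <= 13 (skipping 2, 5, which divide the discriminant), each new pattern first appears at: mod 3: f = (x^5 + x^4 + 2x^3 + 2x + 2), pattern 5; mod 11: f = (x + 2)(x^4 + 4x^3 + 7x^2 + 4x + 1), pattern 4+1; mod 13: f = (x + 1)(x + 5)(x^3 + 2x^2 + 9x + 4), pattern 3+1+1. No other pattern occurs in this range, so the set of observed cycle types is {5, 4+1, 3+1+1}. Among the candidates above, the only group containing elements of all these cycle types is S_5 (5T5) — F_20 (5T3) lacks at least one of them. Hence G = S_5 (5T5), of order 120. The Galois group S_5 (5T5) has order 120, so the splitting field has degree 120 over Q.

120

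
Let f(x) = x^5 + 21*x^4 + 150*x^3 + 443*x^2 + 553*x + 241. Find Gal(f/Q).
The polynomial f is an irreducible quintic over Q, so G = Gal(f/Q) is a transitive subgroup of S_5: one of C_5 (5T1, order 5), D_5 (5T2, order 10), F_20 (5T3, order 20), A_5 (5T4, order 60) or S_5 (5T5, order 120). The discriminant of f is 14320669561 = 119669^2, a perfect square, so G is contained in A_5. The transitive groups of degree 5 contained in A_5 are: C_5 (5T1, order 5), D_5 (5T2, order 10), A_5 (5T4, order 60). By Dedekind's theorem, for a prime p not dividing disc(f) the degrees of the irreducible factors of f mod p form the cycle type of an element of G. Factoring f modulo the 14 such primes p <= 59 (skipping 11, 23, 43, which divide the discriminant), each new pattern first appears at: mod 2: f = (x^5 + x^4 + x^2 + x + 1), pattern 5. No other pattern occurs in this range, so the set of observed cycle types is {5}. The candidates containing elements of all these cycle types are C_5 (5T1) of order 5, D_5 (5T2) of order 10, A_5 (5T4) of order 60; the others are excluded. The observed types are precisely the cycle types that occur in C_5 (5T1) (apart from the identity). Each of the other remaining candidates has further cycle types, and by the Chebotarev density theorem the matching factorization patterns would occur for a proportion of primes equal to their share of the group: D_5 (5T2) additionally contains elements of type 2+2+1 (5 of its 10 elements, about 50% of primes); A_5 (5T4) additionally contains elements of type 3+1+1, 2+2+1 (35 of its 60 elements, about 58% of primes). None of the 14 primes tested shows any such pattern (for each of these groups the chance of that is below 10^-4), which rules them out. Hence G = C_5 (5T1), of order 5.

C_5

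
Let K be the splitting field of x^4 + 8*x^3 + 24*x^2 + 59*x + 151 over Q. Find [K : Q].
The degree of the splitting field over Q equals the order of the Galois group, so first determine the group. The polynomial is an irreducible quartic over Q and its discriminant is 121699989, which is not a perfect square, so the Galois group is not contained in A_4. The resolvent cubic y^3 - 24*y^2 - 132*y + 1351 is irreducible over Q. An irreducible resolvent with non-square discriminant gives S_4. The Galois group S_4 (4T5) has order 24, so the splitting field has degree 24 over Q.

24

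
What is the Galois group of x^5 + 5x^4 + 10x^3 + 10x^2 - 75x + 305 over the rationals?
The polynomial f is an irreducible quintic over Q, so G = Gal(f/Q) is a transitive subgroup of S_5: one of C_5 (5T1, order 5), D_5 (5T2, order 10), F_20 (5T3, order 20), A_5 (5T4, order 60) or S_5 (5T5, order 120). The discriminant of f is 67108864000000 = 8192000^2, a perfect square, so G is contained in A_5. The transitive groups of degree 5 contained in A_5 are: C_5 (5T1, order 5), D_5 (5T2, order 10), A_5 (5T4, order 60). By Dedekind's theorem, for a prime p not dividing disc(f) the degrees of the irreducible factors of f mod p form the cycle type of an element of G. Factoring f modulo the 23 such primes p <= 97 (skipping 2, 5, which divide the discriminant), each new pattern first appears at: mod 3: f = (x + 1)(x^2 + 1)(x^2 + x + 2), pattern 2+2+1; mod 7: f = (x^5 + 5x^4 + 3x^3 + 3x^2 + 2x + 4), pattern 5. No other pattern occurs in this range, so the set of observed cycle types is {2+2+1, 5}. The candidates containing elements of all these cycle types are D_5 (5T2) of order 10, A_5 (5T4) of order 60; the others are excluded. The observed types are precisely the cycle types that occur in D_5 (5T2) (apart from the identity). Each of the other remaining candidates has further cycle types, and by the Chebotarev density theorem the matching factorization patterns would occur for a proportion of primes equal to their share of the group: A_5 (5T4) additionally contains elements of type 3+1+1 (20 of its 60 elements, about 33% of primes). None of the 23 primes tested shows any such pattern (for each of these groups the chance of that is below 10^-4), which rules them out. Hence G = D_5 (5T2), of order 10.

D_5 (also written D5)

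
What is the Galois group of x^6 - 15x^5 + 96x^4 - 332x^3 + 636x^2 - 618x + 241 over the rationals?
The polynomial f is an irreducible sextic over Q, so G = Gal(f/Q) is one of the 16 transitive subgroups 6T1, ..., 6T16 of S_6. The discriminant of f is -1162261467, which is not a perfect square, so G is not contained in A_6. The transitive groups of degree 6 not contained in A_6 are: C_6 (6T1, order 6), S_3 (6T2, order 6), D_6 (6T3, order 12), C_3 x S_3 (6T5, order 18), A_4 x C_2 (6T6, order 24), S_4 (6T8, order 24), S_3 x S_3 (6T9, order 36), S_4 x C_2 (6T11, order 48), (S_3 x S_3) : C_2 (6T13, order 72), PGL(2,5) (6T14, order 120), S_6 (6T16, order 720). By Dedekind's theorem, for a prime p not dividing disc(f) the degrees of the irreducible factors of f mod p form the cycle type of an element of G. Factoring f modulo the 33 such primes p <= 139 (skipping 3, which divides the discriminant), each new pattern first appears at: mod 2: f = (x^6 + x^5 + 1), pattern 6; mod 7: f = (x + 1)(x + 2)(x + 4)(x^3 + 6x^2 + 5x + 3), pattern 3+1+1+1; mod 17: f = (x^2 + 6x + 4)(x^2 + 14x + 12)(x^2 + 16x + 16), pattern 2+2+2; mod 19: f = (x^3 + 8x^2 + 15x + 12)(x^3 + 15x^2 + 18x + 9), pattern 3+3; mod 73: f = (x + 13)(x + 18)(x + 29)(x + 35)(x + 44)(x + 65), pattern 1+1+1+1+1+1. No other pattern occurs in this range, so the set of observed cycle types is {6, 3+1+1+1, 2+2+2, 3+3, 1+1+1+1+1+1}. The candidates containing elements of all these cycle types are C_3 x S_3 (6T5) of order 18, S_3 x S_3 (6T9) of order 36, (S_3 x S_3) : C_2 (6T13) of order 72, S_6 (6T16) of order 720; the others are excluded. The observed types are precisely the cycle types that occur in C_3 x S_3 (6T5). Each of the other remaining candidates has further cycle types, and by the Chebotarev density theorem the matching factorization patterns would occur for a proportion of primes equal to their share of the group: S_3 x S_3 (6T9) additionally contains elements of type 2+2+1+1 (9 of its 36 elements, about 25% of primes); (S_3 x S_3) : C_2 (6T13) additionally contains elements of type 4+2, 3+2+1, 2+2+1+1, 2+1+1+1+1 (45 of its 72 elements, about 62% of primes); S_6 (6T16) additionally contains elements of type 5+1, 4+2, 4+1+1, 3+2+1, 2+2+1+1, 2+1+1+1+1 (504 of its 720 elements, about 70% of primes). None of the 33 primes tested shows any such pattern (for each of these groups the chance of that is below 10^-4), which rules them out. Hence G = C_3 x S_3 (6T5), of order 18.

C_3 x S_3 (also written G18)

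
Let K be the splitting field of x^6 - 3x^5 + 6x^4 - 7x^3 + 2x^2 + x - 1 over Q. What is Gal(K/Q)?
The polynomial f is an irreducible sextic over Q, so G = Gal(f/Q) is one of the 16 transitive subgroups 6T1, ..., 6T16 of S_6. The discriminant of f is 810448, which is not a perfect square, so G is not contained in A_6. The transitive groups of degree 6 not contained in A_6 are: C_6 (6T1, order 6), S_3 (6T2, order 6), D_6 (6T3, order 12), C_3 x S_3 (6T5, order 18), A_4 x C_2 (6T6, order 24), S_4 (6T8, order 24), S_3 x S_3 (6T9, order 36), S_4 x C_2 (6T11, order 48), (S_3 x S_3) : C_2 (6T13, order 72), PGL(2,5) (6T14, order 120), S_6 (6T16, order 720). By Dedekind's theorem, for a prime p not dividing disc(f) the degrees of the irreducible factors of f mod p form the cycle type of an element of G. Factoring f modulo the 22 such primes p <= 89 (skipping 2, 37, which divide the discriminant), each new pattern first appears at: mod 3: f = (x^3 + x^2 + x + 2)(x^3 + 2x^2 + 1), pattern 3+3; mod 5: f = (x^2 + 3)(x^2 + 3x + 4)(x^2 + 4x + 2), pattern 2+2+2; mod 17: f = (x + 1)(x + 15)(x^4 + 15x^3 + 6x^2 + 12x + 9), pattern 4+1+1; mod 67: f = (x + 4)(x + 62)(x^2 + 66x + 40)(x^2 + 66x + 50), pattern 2+2+1+1. No other pattern occurs in this range, so the set of observed cycle types is {3+3, 2+2+2, 4+1+1, 2+2+1+1}. The candidates containing elements of all these cycle types are S_4 (6T8) of order 24, S_4 x C_2 (6T11) of order 48, PGL(2,5) (6T14) of order 120, S_6 (6T16) of order 720; the others are excluded. The observed types are precisely the cycle types that occur in S_4 (6T8) (apart from the identity). Each of the other remaining candidates has further cycle types, and by the Chebotarev density theorem the matching factorization patterns would occur for a proportion of primes equal to their share of the group: S_4 x C_2 (6T11) additionally contains elements of type 6, 4+2, 2+1+1+1+1 (17 of its 48 elements, about 35% of primes); PGL(2,5) (6T14) additionally contains elements of type 6, 5+1 (44 of its 120 elements, about 37% of primes); S_6 (6T16) additionally contains elements of type 6, 5+1, 4+2, 3+2+1, 3+1+1+1, 2+1+1+1+1 (529 of its 720 elements, about 73% of primes). None of the 22 primes tested shows any such pattern (for each of these groups the chance of that is below 10^-4), which rules them out. Hence G = S_4 (6T8), of order 24.

S_4, S_4(6c), the S_4-action on 6 points not in A_6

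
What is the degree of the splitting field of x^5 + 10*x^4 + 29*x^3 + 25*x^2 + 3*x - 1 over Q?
The degree of the splitting field over Q equals the order of the Galois group, so first determine the group. The polynomial f is an irreducible quintic over Q, so G = Gal(f/Q) is a transitive subgroup of S_5: one of C_5 (5T1, order 5), D_5 (5T2, order 10), F_20 (5T3, order 20), A_5 (5T4, order 60) or S_5 (5T5, order 120). The discriminant of f is 7745089 = 2783^2, a perfect square, so G is contained in A_5. The transitive groups of degree 5 contained in A_5 are: C_5 (5T1, order 5), D_5 (5T2, order 10), A_5 (5T4, order 60). By Dedekind's theorem, for a prime p not dividing disc(f) the degrees of the irreducible factors of f mod p form the cycle type of an element of G. Factoring f modulo the 14 such primes p <= 53 (skipping 11, 23, which divide the discriminant), each new pattern first appears at: mod 2: f = (x^5 + x^3 + x^2 + x + 1), pattern 5; mod 43: f = (x + 10)(x + 12)(x + 13)(x + 29)(x + 32), pattern 1+1+1+1+1. No other pattern occurs in this range, so the set of observed cycle types is {5, 1+1+1+1+1}. The candidates containing elements of all these cycle types are C_5 (5T1) of order 5, D_5 (5T2) of order 10, A_5 (5T4) of order 60; the others are excluded. The observed types are precisely the cycle types that occur in C_5 (5T1). Each of the other remaining candidates has further cycle types, and by the Chebotarev density theorem the matching factorization patterns would occur for a proportion of primes equal to their share of the group: D_5 (5T2) additionally contains elements of type 2+2+1 (5 of its 10 elements, about 50% of primes); A_5 (5T4) additionally contains elements of type 3+1+1, 2+2+1 (35 of its 60 elements, about 58% of primes). None of the 14 primes tested shows any such pattern (for each of these groups the chance of that is below 10^-4), which rules them out. Hence G = C_5 (5T1), of order 5. The Galois group C_5 (5T1) has order 5, so the splitting field has degree 5 over Q.

5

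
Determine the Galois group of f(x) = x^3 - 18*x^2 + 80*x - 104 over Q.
C_3, A_3

The polynomial is an irreducible cubic over Q and its discriminant is 3136 = 56^2, a perfect square. For an irreducible cubic, a square discriminant forces the Galois group to be A_3, the cyclic group of order 3.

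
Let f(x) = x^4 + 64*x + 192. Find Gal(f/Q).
A_4 (also written A4)

The polynomial is an irreducible quartic over Q and its discriminant is 1358954496 = 36864^2, a perfect square, so the Galois group is contained in A_4. The resolvent cubic y^3 - 768*y - 4096 is irreducible over Q. An irreducible resolvent with square discriminant gives A_4.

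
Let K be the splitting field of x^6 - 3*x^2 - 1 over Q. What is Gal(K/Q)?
A_4 (also written A4)

The polynomial f is an irreducible sextic over Q, so G = Gal(f/Q) is one of the 16 transitive subgroups 6T1, ..., 6T16 of S_6. The discriminant of f is 419904 = 648^2, a perfect square, so G is contained in A_6. The transitive groups of degree 6 contained in A_6 are: A_4 (6T4, order 12), S_4 (6T7, order 24), (C_3 x C_3) : C_4 (6T10, order 36), PSL(2,5) (6T12, order 60), A_6 (6T15, order 360). By Dedekind's theorem, for a prime p not dividing disc(f) the degrees of the irreducible factors of f mod p form the cycle type of an element of G. Factoring f modulo the 33 such primes p <= 149 (skipping 2, 3, which divide the discriminant), each new pattern first appears at: mod 5: f = (x^3 + x^2 + 3x + 1)(x^3 + 4x^2 + 3x + 4), pattern 3+3; mod 17: f = (x + 2)(x + 15)(x^2 + 7)(x^2 + 14), pattern 2+2+1+1; mod 71: f = (x + 4)(x + 5)(x + 32)(x + 39)(x + 66)(x + 67), pattern 1+1+1+1+1+1. No other pattern occurs in this range, so the set of observed cycle types is {3+3, 2+2+1+1, 1+1+1+1+1+1}. The candidates containing elements of all these cycle types are A_4 (6T4) of order 12, S_4 (6T7) of order 24, (C_3 x C_3) : C_4 (6T10) of order 36, PSL(2,5) (6T12) of order 60, A_6 (6T15) of order 360; the others are excluded. The observed types are precisely the cycle types that occur in A_4 (6T4). Each of the other remaining candidates has further cycle types, and by the Chebotarev density theorem the matching factorization patterns would occur for a proportion of primes equal to their share of the group: S_4 (6T7) additionally contains elements of type 4+2 (6 of its 24 elements, about 25% of primes); (C_3 x C_3) : C_4 (6T10) additionally contains elements of type 4+2, 3+1+1+1 (22 of its 36 elements, about 61% of primes); PSL(2,5) (6T12) additionally contains elements of type 5+1 (24 of its 60 elements, about 40% of primes); A_6 (6T15) additionally contains elements of type 5+1, 4+2, 3+1+1+1 (274 of its 360 elements, about 76% of primes). None of the 33 primes tested shows any such pattern (for each of these groups the chance of that is below 10^-4), which rules them out. Hence G = A_4 (6T4), of order 12.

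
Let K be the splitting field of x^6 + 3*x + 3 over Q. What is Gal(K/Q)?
(S_3 x S_3) : C_2, the group 6T13 of order 72

The polynomial f is an irreducible sextic over Q, so G = Gal(f/Q) is one of the 16 transitive subgroups 6T1, ..., 6T16 of S_6. The discriminant of f is -9059283, which is not a perfect square, so G is not contained in A_6. The transitive groups of degree 6 not contained in A_6 are: C_6 (6T1, order 6), S_3 (6T2, order 6), D_6 (6T3, order 12), C_3 x S_3 (6T5, order 18), A_4 x C_2 (6T6, order 24), S_4 (6T8, order 24), S_3 x S_3 (6T9, order 36), S_4 x C_2 (6T11, order 48), (S_3 x S_3) : C_2 (6T13, order 72), PGL(2,5) (6T14, order 120), S_6 (6T16, order 720). By Dedekind's theorem, for a prime p not dividing disc(f) the degrees of the irreducible factors of f mod p form the cycle type of an element of G. Factoring f modulo the 28 such primes p <= 127 (skipping 3, 17, 43, which divide the discriminant), each new pattern first appears at: mod 2: f = (x^6 + x + 1), pattern 6; mod 7: f = (x + 6)(x^2 + 3x + 6)(x^3 + 5x^2 + x + 3), pattern 3+2+1; mod 11: f = (x^2 + 2x + 2)(x^4 + 9x^3 + 2x^2 + 7), pattern 4+2; mod 13: f = (x + 5)(x + 10)(x^2 + x + 3)(x^2 + 10x + 6), pattern 2+2+1+1; mod 61: f = (x + 2)(x + 4)(x + 10)(x + 21)(x^2 + 24x + 50), pattern 2+1+1+1+1; mod 97: f = (x + 10)(x + 12)(x + 49)(x^3 + 26x^2 + 60x + 34), pattern 3+1+1+1; mod 113: f = (x^2 + 4x + 10)(x^2 + 45x + 105)(x^2 + 64x + 72), pattern 2+2+2; mod 127: f = (x^3 + 39x^2 + 18x + 106)(x^3 + 88x^2 + 106x + 18), pattern 3+3. No other pattern occurs in this range, so the set of observed cycle types is {6, 3+2+1, 4+2, 2+2+1+1, 2+1+1+1+1, 3+1+1+1, 2+2+2, 3+3}. The candidates containing elements of all these cycle types are (S_3 x S_3) : C_2 (6T13) of order 72, S_6 (6T16) of order 720; the others are excluded. The observed types are precisely the cycle types that occur in (S_3 x S_3) : C_2 (6T13) (apart from the identity). Each of the other remaining candidates has further cycle types, and by the Chebotarev density theorem the matching factorization patterns would occur for a proportion of primes equal to their share of the group: S_6 (6T16) additionally contains elements of type 5+1, 4+1+1 (234 of its 720 elements, about 32% of primes). None of the 28 primes tested shows any such pattern (for each of these groups the chance of that is below 10^-4), which rules them out. Hence G = (S_3 x S_3) : C_2 (6T13), of order 72.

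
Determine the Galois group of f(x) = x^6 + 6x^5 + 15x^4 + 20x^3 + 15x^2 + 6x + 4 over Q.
The polynomial f is an irreducible sextic over Q, so G = Gal(f/Q) is one of the 16 transitive subgroups 6T1, ..., 6T16 of S_6. The discriminant of f is -11337408, which is not a perfect square, so G is not contained in A_6. The transitive groups of degree 6 not contained in A_6 are: C_6 (6T1, order 6), S_3 (6T2, order 6), D_6 (6T3, order 12), C_3 x S_3 (6T5, order 18), A_4 x C_2 (6T6, order 24), S_4 (6T8, order 24), S_3 x S_3 (6T9, order 36), S_4 x C_2 (6T11, order 48), (S_3 x S_3) : C_2 (6T13, order 72), PGL(2,5) (6T14, order 120), S_6 (6T16, order 720). By Dedekind's theorem, for a prime p not dividing disc(f) the degrees of the irreducible factors of f mod p form the cycle type of an element of G. Factoring f modulo the 23 such primes p <= 97 (skipping 2, 3, which divide the discriminant), each new pattern first appears at: mod 5: f = (x^2 + x + 2)(x^2 + 2x + 3)(x^2 + 3x + 4), pattern 2+2+2; mod 7: f = (x^3 + 3x^2 + 3x + 3)(x^3 + 3x^2 + 3x + 6), pattern 3+3; mod 61: f = (x + 4)(x + 20)(x + 23)(x + 40)(x + 43)(x + 59), pattern 1+1+1+1+1+1. No other pattern occurs in this range, so the set of observed cycle types is {2+2+2, 3+3, 1+1+1+1+1+1}. The candidates containing elements of all these cycle types are C_6 (6T1) of order 6, S_3 (6T2) of order 6, D_6 (6T3) of order 12, C_3 x S_3 (6T5) of order 18, A_4 x C_2 (6T6) of order 24, S_4 (6T8) of order 24, S_3 x S_3 (6T9) of order 36, S_4 x C_2 (6T11) of order 48, (S_3 x S_3) : C_2 (6T13) of order 72, PGL(2,5) (6T14) of order 120, S_6 (6T16) of order 720; the others are excluded. The observed types are precisely the cycle types that occur in S_3 (6T2). Each of the other remaining candidates has further cycle types, and by the Chebotarev density theorem the matching factorization patterns would occur for a proportion of primes equal to their share of the group: C_6 (6T1) additionally contains elements of type 6 (2 of its 6 elements, about 33% of primes); D_6 (6T3) additionally contains elements of type 6, 2+2+1+1 (5 of its 12 elements, about 42% of primes); C_3 x S_3 (6T5) additionally contains elements of type 6, 3+1+1+1 (10 of its 18 elements, about 56% of primes); A_4 x C_2 (6T6) additionally contains elements of type 6, 2+2+1+1, 2+1+1+1+1 (14 of its 24 elements, about 58% of primes); S_4 (6T8) additionally contains elements of type 4+1+1, 2+2+1+1 (9 of its 24 elements, about 38% of primes); S_3 x S_3 (6T9) additionally contains elements of type 6, 3+1+1+1, 2+2+1+1 (25 of its 36 elements, about 69% of primes); S_4 x C_2 (6T11) additionally contains elements of type 6, 4+2, 4+1+1, 2+2+1+1, 2+1+1+1+1 (32 of its 48 elements, about 67% of primes); (S_3 x S_3) : C_2 (6T13) additionally contains elements of type 6, 4+2, 3+2+1, 3+1+1+1, 2+2+1+1, 2+1+1+1+1 (61 of its 72 elements, about 85% of primes); PGL(2,5) (6T14) additionally contains elements of type 6, 5+1, 4+1+1, 2+2+1+1 (89 of its 120 elements, about 74% of primes); S_6 (6T16) additionally contains elements of type 6, 5+1, 4+2, 4+1+1, 3+2+1, 3+1+1+1, 2+2+1+1, 2+1+1+1+1 (664 of its 720 elements, about 92% of primes). None of the 23 primes tested shows any such pattern (for each of these groups the chance of that is below 10^-4), which rules them out. Hence G = S_3 (6T2), of order 6.

S_3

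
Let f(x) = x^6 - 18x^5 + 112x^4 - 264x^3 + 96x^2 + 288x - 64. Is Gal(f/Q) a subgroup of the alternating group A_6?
The polynomial is irreducible of degree 6 over Q. Its discriminant is 870211913777152, which is not a perfect square. A Galois group lies in the alternating group exactly when the discriminant is a square in Q, so the Galois group (S_3) is not contained in A_6.

No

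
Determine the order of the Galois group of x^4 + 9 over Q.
4

The degree of the splitting field over Q equals the order of the Galois group, so first determine the group. The polynomial is an irreducible quartic over Q and its discriminant is 186624 = 432^2, a perfect square, so the Galois group is contained in A_4. The resolvent cubic y^3 - 36*y splits completely over Q, which gives the Klein four-group V_4. The Galois group V_4 (4T2) has order 4, so the splitting field has degree 4 over Q.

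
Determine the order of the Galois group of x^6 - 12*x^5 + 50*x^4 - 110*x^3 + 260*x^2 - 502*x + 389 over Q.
36

The degree of the splitting field over Q equals the order of the Galois group, so first determine the group. The polynomial f is an irreducible sextic over Q, so G = Gal(f/Q) is one of the 16 transitive subgroups 6T1, ..., 6T16 of S_6. The discriminant of f is 38875225000000 = 6235000^2, a perfect square, so G is contained in A_6. The transitive groups of degree 6 contained in A_6 are: A_4 (6T4, order 12), S_4 (6T7, order 24), (C_3 x C_3) : C_4 (6T10, order 36), PSL(2,5) (6T12, order 60), A_6 (6T15, order 360). By Dedekind's theorem, for a prime p not dividing disc(f) the degrees of the irreducible factors of f mod p form the cycle type of an element of G. Factoring f modulo the 19 such primes p <= 83 (skipping 2, 5, 29, 43, which divide the discriminant), each new pattern first appears at: mod 3: f = (x^2 + x + 2)(x^4 + 2x^3 + x^2 + 2x + 1), pattern 4+2; mod 11: f = (x^3 + x^2 + 6)(x^3 + 9x^2 + 8x + 8), pattern 3+3; mod 19: f = (x + 13)(x + 18)(x^2 + 5x + 17)(x^2 + 9x + 4), pattern 2+2+1+1; mod 61: f = (x + 19)(x + 22)(x + 40)(x^3 + 29x^2 + 35x + 14), pattern 3+1+1+1. No other pattern occurs in this range, so the set of observed cycle types is {4+2, 3+3, 2+2+1+1, 3+1+1+1}. The candidates containing elements of all these cycle types are (C_3 x C_3) : C_4 (6T10) of order 36, A_6 (6T15) of order 360; the others are excluded. The observed types are precisely the cycle types that occur in (C_3 x C_3) : C_4 (6T10) (apart from the identity). Each of the other remaining candidates has further cycle types, and by the Chebotarev density theorem the matching factorization patterns would occur for a proportion of primes equal to their share of the group: A_6 (6T15) additionally contains elements of type 5+1 (144 of its 360 elements, about 40% of primes). None of the 19 primes tested shows any such pattern (for each of these groups the chance of that is below 10^-4), which rules them out. Hence G = (C_3 x C_3) : C_4 (6T10), of order 36. The Galois group (C_3 x C_3) : C_4 (6T10) has order 36, so the splitting field has degree 36 over Q.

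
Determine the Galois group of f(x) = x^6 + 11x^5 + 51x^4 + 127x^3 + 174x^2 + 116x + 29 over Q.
(C_3 x C_3) : C_4 (order 36)

The polynomial f is an irreducible sextic over Q, so G = Gal(f/Q) is one of the 16 transitive subgroups 6T1, ..., 6T16 of S_6. The discriminant of f is 525625 = 725^2, a perfect square, so G is contained in A_6. The transitive groups of degree 6 contained in A_6 are: A_4 (6T4, order 12), S_4 (6T7, order 24), (C_3 x C_3) : C_4 (6T10, order 36), PSL(2,5) (6T12, order 60), A_6 (6T15, order 360). By Dedekind's theorem, for a prime p not dividing disc(f) the degrees of the irreducible factors of f mod p form the cycle type of an element of G. Factoring f modulo the 19 such primes p <= 73 (skipping 5, 29, which divide the discriminant), each new pattern first appears at: mod 2: f = (x^2 + x + 1)(x^4 + x + 1), pattern 4+2; mod 11: f = (x^3 + 2x^2 + 4x + 2)(x^3 + 9x^2 + 7x + 9), pattern 3+3; mod 19: f = (x + 9)(x + 10)(x^2 + 1)(x^2 + 11x + 17), pattern 2+2+1+1; mod 61: f = (x + 21)(x + 28)(x + 35)(x^3 + 49x^2 + 37x + 49), pattern 3+1+1+1. No other pattern occurs in this range, so the set of observed cycle types is {4+2, 3+3, 2+2+1+1, 3+1+1+1}. The candidates containing elements of all these cycle types are (C_3 x C_3) : C_4 (6T10) of order 36, A_6 (6T15) of order 360; the others are excluded. The observed types are precisely the cycle types that occur in (C_3 x C_3) : C_4 (6T10) (apart from the identity). Each of the other remaining candidates has further cycle types, and by the Chebotarev density theorem the matching factorization patterns would occur for a proportion of primes equal to their share of the group: A_6 (6T15) additionally contains elements of type 5+1 (144 of its 360 elements, about 40% of primes). None of the 19 primes tested shows any such pattern (for each of these groups the chance of that is below 10^-4), which rules them out. Hence G = (C_3 x C_3) : C_4 (6T10), of order 36.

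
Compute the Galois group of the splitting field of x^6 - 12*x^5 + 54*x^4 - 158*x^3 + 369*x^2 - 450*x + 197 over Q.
The polynomial f is an irreducible sextic over Q, so G = Gal(f/Q) is one of the 16 transitive subgroups 6T1, ..., 6T16 of S_6. The discriminant of f is -153891765817344, which is not a perfect square, so G is not contained in A_6. The transitive groups of degree 6 not contained in A_6 are: C_6 (6T1, order 6), S_3 (6T2, order 6), D_6 (6T3, order 12), C_3 x S_3 (6T5, order 18), A_4 x C_2 (6T6, order 24), S_4 (6T8, order 24), S_3 x S_3 (6T9, order 36), S_4 x C_2 (6T11, order 48), (S_3 x S_3) : C_2 (6T13, order 72), PGL(2,5) (6T14, order 120), S_6 (6T16, order 720). By Dedekind's theorem, for a prime p not dividing disc(f) the degrees of the irreducible factors of f mod p form the cycle type of an element of G. Factoring f modulo the 33 such primes p <= 149 (skipping 2, 3, which divide the discriminant), each new pattern first appears at: mod 5: f = (x^3 + 3x + 2)(x^3 + 3x^2 + x + 1), pattern 3+3; mod 7: f = (x^6 + 2x^5 + 5x^4 + 3x^3 + 5x^2 + 5x + 1), pattern 6; mod 17: f = (x + 1)(x + 3)(x^2 + 2x + 13)(x^2 + 16x + 2), pattern 2+2+1+1; mod 19: f = (x + 2)(x + 7)(x + 13)(x + 14)(x^2 + 9x + 13), pattern 2+1+1+1+1; mod 71: f = (x^2 + 28x + 47)(x^2 + 46x + 61)(x^2 + 56x + 52), pattern 2+2+2. No other pattern occurs in this range, so the set of observed cycle types is {3+3, 6, 2+2+1+1, 2+1+1+1+1, 2+2+2}. The candidates containing elements of all these cycle types are A_4 x C_2 (6T6) of order 24, S_4 x C_2 (6T11) of order 48, (S_3 x S_3) : C_2 (6T13) of order 72, S_6 (6T16) of order 720; the others are excluded. The observed types are precisely the cycle types that occur in A_4 x C_2 (6T6) (apart from the identity). Each of the other remaining candidates has further cycle types, and by the Chebotarev density theorem the matching factorization patterns would occur for a proportion of primes equal to their share of the group: S_4 x C_2 (6T11) additionally contains elements of type 4+2, 4+1+1 (12 of its 48 elements, about 25% of primes); (S_3 x S_3) : C_2 (6T13) additionally contains elements of type 4+2, 3+2+1, 3+1+1+1 (34 of its 72 elements, about 47% of primes); S_6 (6T16) additionally contains elements of type 5+1, 4+2, 4+1+1, 3+2+1, 3+1+1+1 (484 of its 720 elements, about 67% of primes). None of the 33 primes tested shows any such pattern (for each of these groups the chance of that is below 10^-4), which rules them out. Hence G = A_4 x C_2 (6T6), of order 24.

6T6: A_4 x C_2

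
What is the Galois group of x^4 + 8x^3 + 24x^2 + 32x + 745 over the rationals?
V_4

The polynomial is an irreducible quartic over Q and its discriminant is 99179645184 = 314928^2, a perfect square, so the Galois group is contained in A_4. The resolvent cubic y^3 - 24*y^2 - 2724*y + 22816 splits completely over Q, which gives the Klein four-group V_4.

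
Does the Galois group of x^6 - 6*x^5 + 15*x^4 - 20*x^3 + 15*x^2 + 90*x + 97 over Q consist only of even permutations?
The polynomial is irreducible of degree 6 over Q. Its discriminant is -9727331052552192, which is not a perfect square. A Galois group lies in the alternating group exactly when the discriminant is a square in Q, so the Galois group ((S_3 x S_3) : C_2) is not contained in A_6.

No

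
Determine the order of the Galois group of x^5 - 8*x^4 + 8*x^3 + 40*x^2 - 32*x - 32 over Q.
The degree of the splitting field over Q equals the order of the Galois group, so first determine the group. The polynomial f is an irreducible quintic over Q, so G = Gal(f/Q) is a transitive subgroup of S_5: one of C_5 (5T1, order 5), D_5 (5T2, order 10), F_20 (5T3, order 20), A_5 (5T4, order 60) or S_5 (5T5, order 120). The discriminant of f is 15352201216 = 123904^2, a perfect square, so G is contained in A_5. The transitive groups of degree 5 contained in A_5 are: C_5 (5T1, order 5), D_5 (5T2, order 10), A_5 (5T4, order 60). By Dedekind's theorem, for a prime p not dividing disc(f) the degrees of the irreducible factors of f mod p form the cycle type of an element of G. Factoring f modulo the 14 such primes p <= 53 (skipping 2, 11, which divide the discriminant), each new pattern first appears at: mod 3: f = (x^5 + x^4 + 2x^3 + x^2 + x + 1), pattern 5; mod 23: f = (x + 1)(x + 9)(x + 13)(x + 16)(x + 22), pattern 1+1+1+1+1. No other pattern occurs in this range, so the set of observed cycle types is {5, 1+1+1+1+1}. The candidates containing elements of all these cycle types are C_5 (5T1) of order 5, D_5 (5T2) of order 10, A_5 (5T4) of order 60; the others are excluded. The observed types are precisely the cycle types that occur in C_5 (5T1). Each of the other remaining candidates has further cycle types, and by the Chebotarev density theorem the matching factorization patterns would occur for a proportion of primes equal to their share of the group: D_5 (5T2) additionally contains elements of type 2+2+1 (5 of its 10 elements, about 50% of primes); A_5 (5T4) additionally contains elements of type 3+1+1, 2+2+1 (35 of its 60 elements, about 58% of primes). None of the 14 primes tested shows any such pattern (for each of these groups the chance of that is below 10^-4), which rules them out. Hence G = C_5 (5T1), of order 5. The Galois group C_5 (5T1) has order 5, so the splitting field has degree 5 over Q.

5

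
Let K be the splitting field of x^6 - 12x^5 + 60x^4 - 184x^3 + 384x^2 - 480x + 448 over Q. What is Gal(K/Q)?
C_3 x S_3 (order 18)

The polynomial f is an irreducible sextic over Q, so G = Gal(f/Q) is one of the 16 transitive subgroups 6T1, ..., 6T16 of S_6. The discriminant of f is -190210142896128, which is not a perfect square, so G is not contained in A_6. The transitive groups of degree 6 not contained in A_6 are: C_6 (6T1, order 6), S_3 (6T2, order 6), D_6 (6T3, order 12), C_3 x S_3 (6T5, order 18), A_4 x C_2 (6T6, order 24), S_4 (6T8, order 24), S_3 x S_3 (6T9, order 36), S_4 x C_2 (6T11, order 48), (S_3 x S_3) : C_2 (6T13, order 72), PGL(2,5) (6T14, order 120), S_6 (6T16, order 720). By Dedekind's theorem, for a prime p not dividing disc(f) the degrees of the irreducible factors of f mod p form the cycle type of an element of G. Factoring f modulo the 33 such primes p <= 149 (skipping 2, 3, which divide the discriminant), each new pattern first appears at: mod 5: f = (x^6 + 3x^5 + x^3 + 4x^2 + 3), pattern 6; mod 7: f = (x)(x + 2)(x + 6)(x^3 + x^2 + 5x + 2), pattern 3+1+1+1; mod 17: f = (x^2 + 3x + 1)(x^2 + 4x + 16)(x^2 + 15x + 11), pattern 2+2+2; mod 19: f = (x^3 + 13x^2 + 12x + 2)(x^3 + 13x^2 + 12x + 15), pattern 3+3; mod 73: f = (x + 24)(x + 40)(x + 42)(x + 56)(x + 58)(x + 60), pattern 1+1+1+1+1+1. No other pattern occurs in this range, so the set of observed cycle types is {6, 3+1+1+1, 2+2+2, 3+3, 1+1+1+1+1+1}. The candidates containing elements of all these cycle types are C_3 x S_3 (6T5) of order 18, S_3 x S_3 (6T9) of order 36, (S_3 x S_3) : C_2 (6T13) of order 72, S_6 (6T16) of order 720; the others are excluded. The observed types are precisely the cycle types that occur in C_3 x S_3 (6T5). Each of the other remaining candidates has further cycle types, and by the Chebotarev density theorem the matching factorization patterns would occur for a proportion of primes equal to their share of the group: S_3 x S_3 (6T9) additionally contains elements of type 2+2+1+1 (9 of its 36 elements, about 25% of primes); (S_3 x S_3) : C_2 (6T13) additionally contains elements of type 4+2, 3+2+1, 2+2+1+1, 2+1+1+1+1 (45 of its 72 elements, about 62% of primes); S_6 (6T16) additionally contains elements of type 5+1, 4+2, 4+1+1, 3+2+1, 2+2+1+1, 2+1+1+1+1 (504 of its 720 elements, about 70% of primes). None of the 33 primes tested shows any such pattern (for each of these groups the chance of that is below 10^-4), which rules them out. Hence G = C_3 x S_3 (6T5), of order 18.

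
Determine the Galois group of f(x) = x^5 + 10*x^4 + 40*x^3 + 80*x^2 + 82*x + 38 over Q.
S_5 (order 120)

The polynomial f is an irreducible quintic over Q, so G = Gal(f/Q) is a transitive subgroup of S_5: one of C_5 (5T1, order 5), D_5 (5T2, order 10), F_20 (5T3, order 20), A_5 (5T4, order 60) or S_5 (5T5, order 120). The discriminant of f is 58192, which is not a perfect square, so G is not contained in A_5. The transitive groups of degree 5 not contained in A_5 are: F_20 (5T3, order 20), S_5 (5T5, order 120). By Dedekind's theorem, for a prime p not dividing disc(f) the degrees of the irreducible factors of f mod p form the cycle type of an element of G. Factoring f modulo the 5 such primes p <= 13 (skipping 2, which divides the discriminant), each new pattern first appears at: mod 3: f = (x^5 + x^4 + x^3 + 2x^2 + x + 2), pattern 5; mod 5: f = (x + 1)(x^4 + 4x^3 + x^2 + 4x + 3), pattern 4+1; mod 13: f = (x + 5)(x + 7)(x^3 + 11x^2 + 3x + 10), pattern 3+1+1. No other pattern occurs in this range, so the set of observed cycle types is {5, 4+1, 3+1+1}. Among the candidates above, the only group containing elements of all these cycle types is S_5 (5T5) — F_20 (5T3) lacks at least one of them. Hence G = S_5 (5T5), of order 120.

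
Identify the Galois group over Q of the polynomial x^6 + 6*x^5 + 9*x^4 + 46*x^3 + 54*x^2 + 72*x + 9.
The polynomial f is an irreducible sextic over Q, so G = Gal(f/Q) is one of the 16 transitive subgroups 6T1, ..., 6T16 of S_6. The discriminant of f is 1323222688272384 = 36376128^2, a perfect square, so G is contained in A_6. The transitive groups of degree 6 contained in A_6 are: A_4 (6T4, order 12), S_4 (6T7, order 24), (C_3 x C_3) : C_4 (6T10, order 36), PSL(2,5) (6T12, order 60), A_6 (6T15, order 360). By Dedekind's theorem, for a prime p not dividing disc(f) the degrees of the irreducible factors of f mod p form the cycle type of an element of G. Factoring f modulo the 33 such primes p <= 149 (skipping 2, 3, which divide the discriminant), each new pattern first appears at: mod 5: f = (x^3 + x + 1)(x^3 + x^2 + 3x + 4), pattern 3+3; mod 17: f = (x + 1)(x + 9)(x^2 + 5x + 13)(x^2 + 8x + 4), pattern 2+2+1+1; mod 71: f = (x + 9)(x + 16)(x + 24)(x + 25)(x + 36)(x + 38), pattern 1+1+1+1+1+1. No other pattern occurs in this range, so the set of observed cycle types is {3+3, 2+2+1+1, 1+1+1+1+1+1}. The candidates containing elements of all these cycle types are A_4 (6T4) of order 12, S_4 (6T7) of order 24, (C_3 x C_3) : C_4 (6T10) of order 36, PSL(2,5) (6T12) of order 60, A_6 (6T15) of order 360; the others are excluded. The observed types are precisely the cycle types that occur in A_4 (6T4). Each of the other remaining candidates has further cycle types, and by the Chebotarev density theorem the matching factorization patterns would occur for a proportion of primes equal to their share of the group: S_4 (6T7) additionally contains elements of type 4+2 (6 of its 24 elements, about 25% of primes); (C_3 x C_3) : C_4 (6T10) additionally contains elements of type 4+2, 3+1+1+1 (22 of its 36 elements, about 61% of primes); PSL(2,5) (6T12) additionally contains elements of type 5+1 (24 of its 60 elements, about 40% of primes); A_6 (6T15) additionally contains elements of type 5+1, 4+2, 3+1+1+1 (274 of its 360 elements, about 76% of primes). None of the 33 primes tested shows any such pattern (for each of these groups the chance of that is below 10^-4), which rules them out. Hence G = A_4 (6T4), of order 12.

A_4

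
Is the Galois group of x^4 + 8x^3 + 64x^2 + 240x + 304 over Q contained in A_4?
The polynomial is irreducible of degree 4 over Q. Its discriminant is 800915456, which is not a perfect square. A Galois group lies in the alternating group exactly when the discriminant is a square in Q, so the Galois group (S_4) is not contained in A_4.

No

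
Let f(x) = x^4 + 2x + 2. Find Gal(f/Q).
The polynomial is an irreducible quartic over Q and its discriminant is 1616, which is not a perfect square, so the Galois group is not contained in A_4. The resolvent cubic y^3 - 8*y - 4 is irreducible over Q. An irreducible resolvent with non-square discriminant gives S_4.

4T5: S_4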